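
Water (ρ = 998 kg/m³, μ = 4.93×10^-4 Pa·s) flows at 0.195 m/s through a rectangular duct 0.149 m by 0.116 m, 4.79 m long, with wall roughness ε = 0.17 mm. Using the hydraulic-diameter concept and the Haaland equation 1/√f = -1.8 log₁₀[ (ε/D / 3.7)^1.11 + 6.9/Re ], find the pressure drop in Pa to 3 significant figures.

Hydraulic diameter D_h = 4A/P = 4·(0.149·0.116)/(2·(0.149+0.116)) = 0.06914/0.53 = 0.1304 m.
Re = ρVD_h/μ = 998·0.195·0.1304/0.000493 = 5.149e+04.
ε/D_h = 0.00017/0.1304 = 0.0013; Haaland gives 1/√f = -1.8 log₁₀[0.000147+0.000134] = 6.393, so f = 0.02447.
ΔP = f(L/D_h)(ρV²/2) = 0.02447·4.79/0.1304·18.97 = 17.05 Pa.

ΔP ≈ 17.0 Pa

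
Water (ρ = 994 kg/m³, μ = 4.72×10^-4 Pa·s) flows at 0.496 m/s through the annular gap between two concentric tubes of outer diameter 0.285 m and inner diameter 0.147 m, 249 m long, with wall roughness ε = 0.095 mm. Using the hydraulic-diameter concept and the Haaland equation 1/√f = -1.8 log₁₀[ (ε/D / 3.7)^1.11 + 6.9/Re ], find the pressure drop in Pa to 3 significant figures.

ΔP ≈ 4430 Pa

Hydraulic diameter D_h = 4A/P = D_o - D_i = 0.285 - 0.147 = 0.138 m.
Re = ρVD_h/μ = 994·0.496·0.138/0.000472 = 1.441e+05.
ε/D_h = 9.5e-05/0.138 = 0.000688; Haaland gives 1/√f = -1.8 log₁₀[7.23e-05+4.79e-05] = 7.056, so f = 0.02008.
ΔP = f(L/D_h)(ρV²/2) = 0.02008·249/0.138·122.3 = 4431 Pa.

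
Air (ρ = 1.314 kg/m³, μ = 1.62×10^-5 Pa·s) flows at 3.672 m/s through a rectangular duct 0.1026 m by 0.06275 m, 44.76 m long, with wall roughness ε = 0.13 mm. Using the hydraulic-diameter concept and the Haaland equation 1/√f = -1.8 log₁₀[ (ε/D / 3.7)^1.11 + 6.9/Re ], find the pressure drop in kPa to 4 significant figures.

ΔP ≈ 0.1435 kPa

Hydraulic diameter D_h = 4A/P = 4·(0.1026·0.06275)/(2·(0.1026+0.06275)) = 0.02575/0.3307 = 0.07787 m.
Re = ρVD_h/μ = 1.314·3.672·0.07787/1.62e-05 = 2.319e+04.
ε/D_h = 0.00013/0.07787 = 0.00167; Haaland gives 1/√f = -1.8 log₁₀[0.000193+0.000297] = 5.956, so f = 0.02819.
ΔP = f(L/D_h)(ρV²/2) = 0.02819·44.76/0.07787·8.859 = 143.5 Pa.
ΔP = 0.1435 kPa.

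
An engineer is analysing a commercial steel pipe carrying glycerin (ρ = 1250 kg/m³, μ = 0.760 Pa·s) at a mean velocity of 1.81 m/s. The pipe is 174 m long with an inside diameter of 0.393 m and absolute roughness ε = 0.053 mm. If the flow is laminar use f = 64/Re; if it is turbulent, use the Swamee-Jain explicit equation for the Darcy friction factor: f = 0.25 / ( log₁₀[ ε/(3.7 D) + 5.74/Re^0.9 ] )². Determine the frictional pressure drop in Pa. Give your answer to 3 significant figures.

Reynolds number Re = ρVD/μ = 1250 · 1.81 · 0.393 / 0.76 = 1170.
Re < 2300 → laminar flow, so f = 64/Re = 64/1170 = 0.0547 (the turbulent correlation is not needed).
Darcy-Weisbach: ΔP = f(L/D)(ρV²/2) = 0.0547·(174/0.393)·(1250·1.81²/2) = 0.0547·442.7·2048 = 4.959e+04 Pa.

ΔP ≈ 49600 Pa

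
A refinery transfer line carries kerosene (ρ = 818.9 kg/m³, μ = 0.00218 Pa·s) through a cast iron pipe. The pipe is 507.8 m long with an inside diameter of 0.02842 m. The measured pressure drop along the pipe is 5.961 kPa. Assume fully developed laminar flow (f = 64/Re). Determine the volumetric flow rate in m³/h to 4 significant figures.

For laminar flow, f = 64/Re with Re = ρVD/μ, so Darcy-Weisbach reduces to ΔP = 32μLV/D². Solving for V: V = ΔP·D²/(32μL) = 5961·(0.02842)²/(32·0.00218·507.8) = 0.1359 m/s.
Check: Re = ρVD/μ = 818.9·0.1359·0.02842/0.00218 = 1451 < 2300, so the laminar assumption holds.
Q = V·A = 0.1359·(π/4·0.02842²) = 8.622e-05 m³/s = 0.3104 m³/h.

Q ≈ 0.3104 m³/h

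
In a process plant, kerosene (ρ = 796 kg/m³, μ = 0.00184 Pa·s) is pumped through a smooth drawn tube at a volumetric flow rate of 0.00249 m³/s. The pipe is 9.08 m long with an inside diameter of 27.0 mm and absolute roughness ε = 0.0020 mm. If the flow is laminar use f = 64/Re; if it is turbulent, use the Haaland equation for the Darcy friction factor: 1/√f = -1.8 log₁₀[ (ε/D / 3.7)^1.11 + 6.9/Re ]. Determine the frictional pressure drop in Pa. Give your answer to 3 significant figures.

ΔP ≈ 52800 Pa

Cross-sectional area A = πD²/4 = π(0.027)²/4 = 0.0005726 m²; mean velocity V = Q/A = 0.00249/0.0005726 = 4.349 m/s.
Reynolds number Re = ρVD/μ = 796 · 4.349 · 0.027 / 0.00184 = 5.08e+04.
Re > 4000 → turbulent. Relative roughness ε/D = 2e-06/0.027 = 7.41e-05. Haaland: 1/√f = -1.8 log₁₀[(7.41e-05/3.7)^1.11 + 6.9/5.08e+04] = -1.8 log₁₀[6.09e-06 + 0.000136] = 6.926, so f = 0.02084.
Darcy-Weisbach: ΔP = f(L/D)(ρV²/2) = 0.02084·(9.08/0.027)·(796·4.349²/2) = 0.02084·336.3·7527 = 5.277e+04 Pa.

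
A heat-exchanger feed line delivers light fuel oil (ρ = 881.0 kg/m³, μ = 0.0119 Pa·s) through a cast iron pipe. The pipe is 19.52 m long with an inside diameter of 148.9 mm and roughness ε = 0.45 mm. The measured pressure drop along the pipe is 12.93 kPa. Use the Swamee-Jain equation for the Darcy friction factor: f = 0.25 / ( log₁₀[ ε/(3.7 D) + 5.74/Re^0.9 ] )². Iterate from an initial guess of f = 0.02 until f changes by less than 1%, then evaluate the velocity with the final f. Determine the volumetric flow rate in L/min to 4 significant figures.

Q ≈ 2836 L/min

Rearranging Darcy-Weisbach: V = √(2·ΔP·D/(f·L·ρ)). With ε/D = 0.00045/0.1489 = 0.00302, iterate starting from f = 0.02:
  f = 0.02 → V = √(2·1.293e+04·0.1489/(0.02·19.52·881)) = 3.346 m/s; Re = ρVD/μ = 3.688e+04; f → 0.02975
  f = 0.02975 → V = 2.743 m/s; Re = 3.024e+04; f → 0.03035
  f = 0.03035 → V = 2.716 m/s; Re = 2.994e+04; f → 0.03039
Converged (Δf/f < 1%). With the final f = 0.03039: V = √(2·1.293e+04·0.1489/(0.03039·19.52·881)) = 2.715 m/s.
Q = V·A = 2.715·(π/4·0.1489²) = 0.04727 m³/s = 2836 L/min.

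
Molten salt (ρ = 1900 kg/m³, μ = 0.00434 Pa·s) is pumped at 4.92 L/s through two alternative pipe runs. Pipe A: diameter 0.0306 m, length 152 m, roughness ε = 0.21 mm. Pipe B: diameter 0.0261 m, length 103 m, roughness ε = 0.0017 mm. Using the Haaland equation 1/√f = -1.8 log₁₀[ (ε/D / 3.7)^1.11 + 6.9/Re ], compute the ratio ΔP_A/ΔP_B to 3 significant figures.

Pipe A: V = Q/A = 0.00492/0.0007354 = 6.69 m/s; Re = 8.962e+04; ε/D = 0.00686; Haaland → f = 0.03435; ΔP_A = f(L/D)(ρV²/2) = 7.255e+06 Pa.
Pipe B: V = Q/A = 0.00492/0.000535 = 9.196 m/s; Re = 1.051e+05; ε/D = 6.51e-05; Haaland → f = 0.01793; ΔP_B = f(L/D)(ρV²/2) = 5.684e+06 Pa.
ΔP_A/ΔP_B = 7.255e+06/5.684e+06 = 1.28.

ΔP_A/ΔP_B ≈ 1.28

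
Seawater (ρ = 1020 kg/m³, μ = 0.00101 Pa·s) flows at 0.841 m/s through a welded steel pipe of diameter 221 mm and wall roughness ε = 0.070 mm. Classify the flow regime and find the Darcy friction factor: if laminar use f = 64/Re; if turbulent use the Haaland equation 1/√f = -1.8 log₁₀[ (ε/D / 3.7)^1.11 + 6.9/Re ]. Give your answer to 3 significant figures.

f ≈ 0.0177

Re = ρVD/μ = 1020·0.841·0.221/0.00101 = 1.877e+05.
Re > 4000 → turbulent. ε/D = 7e-05/0.221 = 0.000317; Haaland: 1/√f = -1.8 log₁₀[3.06e-05 + 3.68e-05] = 7.509, so f = 0.01773.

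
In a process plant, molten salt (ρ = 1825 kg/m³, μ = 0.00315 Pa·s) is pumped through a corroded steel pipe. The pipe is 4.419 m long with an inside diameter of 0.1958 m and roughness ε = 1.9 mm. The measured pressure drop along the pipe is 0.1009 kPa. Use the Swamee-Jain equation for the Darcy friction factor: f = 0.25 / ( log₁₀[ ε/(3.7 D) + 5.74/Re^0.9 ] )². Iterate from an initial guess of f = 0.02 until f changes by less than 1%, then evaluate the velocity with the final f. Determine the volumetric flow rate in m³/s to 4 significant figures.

Rearranging Darcy-Weisbach: V = √(2·ΔP·D/(f·L·ρ)). With ε/D = 0.0019/0.1958 = 0.0097, iterate starting from f = 0.02:
  f = 0.02 → V = √(2·100.9·0.1958/(0.02·4.419·1825)) = 0.4949 m/s; Re = ρVD/μ = 5.615e+04; f → 0.03895
  f = 0.03895 → V = 0.3547 m/s; Re = 4.023e+04; f → 0.03943
  f = 0.03943 → V = 0.3525 m/s; Re = 3.999e+04; f → 0.03944
Converged (Δf/f < 1%). With the final f = 0.03944: V = √(2·100.9·0.1958/(0.03944·4.419·1825)) = 0.3524 m/s.
Q = V·A = 0.3524·(π/4·0.1958²) = 0.01061 m³/s = 0.01061 m³/s.

Q ≈ 0.01061 m³/s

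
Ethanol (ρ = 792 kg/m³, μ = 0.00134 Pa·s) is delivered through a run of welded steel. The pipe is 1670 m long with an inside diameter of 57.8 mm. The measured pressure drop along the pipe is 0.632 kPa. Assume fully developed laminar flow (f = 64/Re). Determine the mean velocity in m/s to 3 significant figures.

For laminar flow, f = 64/Re with Re = ρVD/μ, so Darcy-Weisbach reduces to ΔP = 32μLV/D². Solving for V: V = ΔP·D²/(32μL) = 632·(0.0578)²/(32·0.00134·1670) = 0.02949 m/s.
Check: Re = ρVD/μ = 792·0.02949·0.0578/0.00134 = 1007 < 2300, so the laminar assumption holds.

V ≈ 0.0295 m/s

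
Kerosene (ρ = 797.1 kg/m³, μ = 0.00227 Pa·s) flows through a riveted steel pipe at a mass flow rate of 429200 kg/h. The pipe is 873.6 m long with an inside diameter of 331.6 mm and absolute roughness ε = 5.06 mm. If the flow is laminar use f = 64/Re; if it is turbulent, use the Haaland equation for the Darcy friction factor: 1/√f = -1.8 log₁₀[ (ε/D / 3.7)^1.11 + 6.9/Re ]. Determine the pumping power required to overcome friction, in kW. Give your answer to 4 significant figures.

ṁ = 429200 kg/h = 429200/3600 = 119.2 kg/s.
A = πD²/4 = π(0.3316)²/4 = 0.08636 m²; mean velocity V = ṁ/(ρA) = 119.2/(797.1 · 0.08636) = 1.732 m/s.
Reynolds number Re = ρVD/μ = 797.1 · 1.732 · 0.3316 / 0.00227 = 2.017e+05.
Re > 4000 → turbulent. Relative roughness ε/D = 0.00506/0.3316 = 0.0153. Haaland: 1/√f = -1.8 log₁₀[(0.0153/3.7)^1.11 + 6.9/2.017e+05] = -1.8 log₁₀[0.00225 + 3.42e-05] = 4.753, so f = 0.04427.
Darcy-Weisbach: ΔP = f(L/D)(ρV²/2) = 0.04427·(873.6/0.3316)·(797.1·1.732²/2) = 0.04427·2634·1195 = 1.394e+05 Pa.
Q = ṁ/ρ = 119.2/797.1 = 0.1496 m³/s.
Pumping power P = QΔP = 0.1496·1.394e+05 = 20854 W = 20.85 kW.

P ≈ 20.85 kW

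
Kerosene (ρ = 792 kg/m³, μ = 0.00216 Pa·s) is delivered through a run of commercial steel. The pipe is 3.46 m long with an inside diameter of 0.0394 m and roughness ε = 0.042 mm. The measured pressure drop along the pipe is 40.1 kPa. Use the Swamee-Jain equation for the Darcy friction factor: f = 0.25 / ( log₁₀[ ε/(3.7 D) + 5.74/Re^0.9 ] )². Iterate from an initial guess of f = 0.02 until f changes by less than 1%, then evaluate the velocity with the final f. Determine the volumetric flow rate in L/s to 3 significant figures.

Rearranging Darcy-Weisbach: V = √(2·ΔP·D/(f·L·ρ)). With ε/D = 4.2e-05/0.0394 = 0.00107, iterate starting from f = 0.02:
  f = 0.02 → V = √(2·4.01e+04·0.0394/(0.02·3.46·792)) = 7.593 m/s; Re = ρVD/μ = 1.097e+05; f → 0.02239
  f = 0.02239 → V = 7.177 m/s; Re = 1.037e+05; f → 0.0225
Converged (Δf/f < 1%). With the final f = 0.0225: V = √(2·4.01e+04·0.0394/(0.0225·3.46·792)) = 7.16 m/s.
Q = V·A = 7.16·(π/4·0.0394²) = 0.008729 m³/s = 8.73 L/s.

Q ≈ 8.73 L/s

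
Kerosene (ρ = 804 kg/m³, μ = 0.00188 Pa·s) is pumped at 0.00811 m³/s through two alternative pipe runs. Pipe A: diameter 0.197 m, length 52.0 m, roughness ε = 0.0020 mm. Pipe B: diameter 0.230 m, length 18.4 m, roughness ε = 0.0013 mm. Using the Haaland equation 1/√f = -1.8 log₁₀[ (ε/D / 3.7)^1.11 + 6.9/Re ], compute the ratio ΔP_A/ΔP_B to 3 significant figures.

ΔP_A/ΔP_B ≈ 5.90

Pipe A: V = Q/A = 0.00811/0.03048 = 0.2661 m/s; Re = 2.242e+04; ε/D = 1.02e-05; Haaland → f = 0.02504; ΔP_A = f(L/D)(ρV²/2) = 188.1 Pa.
Pipe B: V = Q/A = 0.00811/0.04155 = 0.1952 m/s; Re = 1.92e+04; ε/D = 5.65e-06; Haaland → f = 0.02602; ΔP_B = f(L/D)(ρV²/2) = 31.89 Pa.
ΔP_A/ΔP_B = 188.1/31.89 = 5.90.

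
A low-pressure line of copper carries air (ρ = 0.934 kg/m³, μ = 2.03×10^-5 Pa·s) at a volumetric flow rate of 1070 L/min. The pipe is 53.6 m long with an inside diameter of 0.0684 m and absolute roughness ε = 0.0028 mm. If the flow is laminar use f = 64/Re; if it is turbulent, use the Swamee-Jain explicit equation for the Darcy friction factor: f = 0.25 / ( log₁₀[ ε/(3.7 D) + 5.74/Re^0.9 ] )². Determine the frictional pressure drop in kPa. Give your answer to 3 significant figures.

Q = 1070 L/min = 1070/60000 = 0.01783 m³/s.
Cross-sectional area A = πD²/4 = π(0.0684)²/4 = 0.003675 m²; mean velocity V = Q/A = 0.01783/0.003675 = 4.853 m/s.
Reynolds number Re = ρVD/μ = 0.934 · 4.853 · 0.0684 / 2.03e-05 = 1.527e+04.
Re > 4000 → turbulent. Relative roughness ε/D = 2.8e-06/0.0684 = 4.09e-05. Swamee-Jain: f = 0.25/(log₁₀[4.09e-05/3.7 + 5.74/1.527e+04^0.9])² = 0.25/(log₁₀[1.11e-05 + 0.000985])² = 0.25/(-3.002)² = 0.02774.
Darcy-Weisbach: ΔP = f(L/D)(ρV²/2) = 0.02774·(53.6/0.0684)·(0.934·4.853²/2) = 0.02774·783.6·11 = 239.1 Pa.
ΔP = 239.1 Pa = 0.239 kPa.

ΔP ≈ 0.239 kPa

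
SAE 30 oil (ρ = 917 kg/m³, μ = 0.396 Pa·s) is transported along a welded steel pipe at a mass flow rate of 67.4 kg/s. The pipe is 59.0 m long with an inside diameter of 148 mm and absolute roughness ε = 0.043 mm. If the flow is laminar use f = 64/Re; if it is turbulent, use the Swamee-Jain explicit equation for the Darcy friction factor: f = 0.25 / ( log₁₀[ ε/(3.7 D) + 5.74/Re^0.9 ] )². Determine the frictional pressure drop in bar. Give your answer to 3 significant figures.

ΔP ≈ 1.46 bar

A = πD²/4 = π(0.148)²/4 = 0.0172 m²; mean velocity V = ṁ/(ρA) = 67.4/(917 · 0.0172) = 4.272 m/s.
Reynolds number Re = ρVD/μ = 917 · 4.272 · 0.148 / 0.396 = 1464.
Re < 2300 → laminar flow, so f = 64/Re = 64/1464 = 0.04371 (the turbulent correlation is not needed).
Darcy-Weisbach: ΔP = f(L/D)(ρV²/2) = 0.04371·(59/0.148)·(917·4.272²/2) = 0.04371·398.6·8369 = 1.458e+05 Pa.
ΔP = 1.458e+05 Pa = 1.46 bar.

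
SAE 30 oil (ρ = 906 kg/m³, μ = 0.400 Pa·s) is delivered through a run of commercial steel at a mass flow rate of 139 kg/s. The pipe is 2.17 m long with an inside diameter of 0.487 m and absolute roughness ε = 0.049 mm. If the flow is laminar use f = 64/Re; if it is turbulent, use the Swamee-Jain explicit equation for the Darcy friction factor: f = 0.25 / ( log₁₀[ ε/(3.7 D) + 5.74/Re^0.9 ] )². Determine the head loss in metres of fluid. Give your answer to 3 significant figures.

h_f ≈ 0.0109 m

A = πD²/4 = π(0.487)²/4 = 0.1863 m²; mean velocity V = ṁ/(ρA) = 139/(906 · 0.1863) = 0.8236 m/s.
Reynolds number Re = ρVD/μ = 906 · 0.8236 · 0.487 / 0.4 = 908.5.
Re < 2300 → laminar flow, so f = 64/Re = 64/908.5 = 0.07044 (the turbulent correlation is not needed).
Darcy-Weisbach: ΔP = f(L/D)(ρV²/2) = 0.07044·(2.17/0.487)·(906·0.8236²/2) = 0.07044·4.456·307.3 = 96.46 Pa.
Head loss h_f = ΔP/(ρg) = 96.46/(906·9.81) = 0.0109 m.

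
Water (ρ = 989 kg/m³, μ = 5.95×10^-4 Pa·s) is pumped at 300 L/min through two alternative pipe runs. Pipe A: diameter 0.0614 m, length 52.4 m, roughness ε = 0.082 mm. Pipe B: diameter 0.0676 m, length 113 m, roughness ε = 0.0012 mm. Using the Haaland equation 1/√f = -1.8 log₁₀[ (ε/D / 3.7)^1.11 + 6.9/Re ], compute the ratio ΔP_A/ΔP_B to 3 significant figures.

Pipe A: V = Q/A = 0.005/0.002961 = 1.689 m/s; Re = 1.723e+05; ε/D = 0.00134; Haaland → f = 0.02231; ΔP_A = f(L/D)(ρV²/2) = 2.685e+04 Pa.
Pipe B: V = Q/A = 0.005/0.003589 = 1.393 m/s; Re = 1.565e+05; ε/D = 1.78e-05; Haaland → f = 0.01636; ΔP_B = f(L/D)(ρV²/2) = 2.624e+04 Pa.
ΔP_A/ΔP_B = 2.685e+04/2.624e+04 = 1.02.

ΔP_A/ΔP_B ≈ 1.02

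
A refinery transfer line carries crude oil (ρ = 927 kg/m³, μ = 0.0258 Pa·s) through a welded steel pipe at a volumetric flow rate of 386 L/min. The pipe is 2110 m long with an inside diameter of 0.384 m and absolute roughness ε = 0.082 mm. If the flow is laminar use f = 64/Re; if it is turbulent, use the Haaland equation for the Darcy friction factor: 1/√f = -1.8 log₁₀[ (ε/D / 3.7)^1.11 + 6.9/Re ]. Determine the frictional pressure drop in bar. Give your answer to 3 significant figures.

Q = 386 L/min = 386/60000 = 0.006433 m³/s.
Cross-sectional area A = πD²/4 = π(0.384)²/4 = 0.1158 m²; mean velocity V = Q/A = 0.006433/0.1158 = 0.05555 m/s.
Reynolds number Re = ρVD/μ = 927 · 0.05555 · 0.384 / 0.0258 = 766.4.
Re < 2300 → laminar flow, so f = 64/Re = 64/766.4 = 0.0835 (the turbulent correlation is not needed).
Darcy-Weisbach: ΔP = f(L/D)(ρV²/2) = 0.0835·(2110/0.384)·(927·0.05555²/2) = 0.0835·5495·1.43 = 656.3 Pa.
ΔP = 656.3 Pa = 0.00656 bar.

ΔP ≈ 0.00656 bar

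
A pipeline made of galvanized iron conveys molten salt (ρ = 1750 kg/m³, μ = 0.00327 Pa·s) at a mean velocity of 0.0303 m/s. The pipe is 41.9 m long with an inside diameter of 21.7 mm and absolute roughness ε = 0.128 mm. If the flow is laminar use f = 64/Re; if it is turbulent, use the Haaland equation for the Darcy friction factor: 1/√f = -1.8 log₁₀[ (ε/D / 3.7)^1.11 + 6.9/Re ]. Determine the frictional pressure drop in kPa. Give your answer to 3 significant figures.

Reynolds number Re = ρVD/μ = 1750 · 0.0303 · 0.0217 / 0.00327 = 351.9.
Re < 2300 → laminar flow, so f = 64/Re = 64/351.9 = 0.1819 (the turbulent correlation is not needed).
Darcy-Weisbach: ΔP = f(L/D)(ρV²/2) = 0.1819·(41.9/0.0217)·(1750·0.0303²/2) = 0.1819·1931·0.8033 = 282.1 Pa.
ΔP = 282.1 Pa = 0.282 kPa.

ΔP ≈ 0.282 kPa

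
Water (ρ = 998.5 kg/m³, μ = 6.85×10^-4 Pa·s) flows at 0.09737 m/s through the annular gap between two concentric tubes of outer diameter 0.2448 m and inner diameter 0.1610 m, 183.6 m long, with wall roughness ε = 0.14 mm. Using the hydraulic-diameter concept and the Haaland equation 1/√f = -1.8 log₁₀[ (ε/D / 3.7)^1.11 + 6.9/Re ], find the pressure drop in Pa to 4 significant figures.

ΔP ≈ 330.6 Pa

Hydraulic diameter D_h = 4A/P = D_o - D_i = 0.2448 - 0.161 = 0.0838 m.
Re = ρVD_h/μ = 998.5·0.09737·0.0838/0.000685 = 1.189e+04.
ε/D_h = 0.00014/0.0838 = 0.00167; Haaland gives 1/√f = -1.8 log₁₀[0.000194+0.00058] = 5.601, so f = 0.03188.
ΔP = f(L/D_h)(ρV²/2) = 0.03188·183.6/0.0838·4.733 = 330.6 Pa.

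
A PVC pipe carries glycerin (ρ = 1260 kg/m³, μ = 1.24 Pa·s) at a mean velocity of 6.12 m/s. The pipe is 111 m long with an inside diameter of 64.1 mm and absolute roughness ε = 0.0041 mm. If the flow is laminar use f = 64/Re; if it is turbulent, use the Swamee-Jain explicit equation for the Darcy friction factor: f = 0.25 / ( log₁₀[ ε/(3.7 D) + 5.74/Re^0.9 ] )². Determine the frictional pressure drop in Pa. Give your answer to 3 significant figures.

ΔP ≈ 6.56×10^6 Pa

Reynolds number Re = ρVD/μ = 1260 · 6.12 · 0.0641 / 1.24 = 398.6.
Re < 2300 → laminar flow, so f = 64/Re = 64/398.6 = 0.1606 (the turbulent correlation is not needed).
Darcy-Weisbach: ΔP = f(L/D)(ρV²/2) = 0.1606·(111/0.0641)·(1260·6.12²/2) = 0.1606·1732·2.36e+04 = 6.56e+06 Pa.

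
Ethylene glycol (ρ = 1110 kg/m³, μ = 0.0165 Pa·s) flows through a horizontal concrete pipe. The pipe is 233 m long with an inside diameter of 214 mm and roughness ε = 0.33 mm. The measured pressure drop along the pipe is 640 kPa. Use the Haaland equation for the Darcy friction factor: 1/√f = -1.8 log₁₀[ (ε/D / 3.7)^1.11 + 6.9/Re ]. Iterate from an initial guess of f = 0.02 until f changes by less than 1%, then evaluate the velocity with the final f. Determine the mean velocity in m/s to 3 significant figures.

Rearranging Darcy-Weisbach: V = √(2·ΔP·D/(f·L·ρ)). With ε/D = 0.00033/0.214 = 0.00154, iterate starting from f = 0.02:
  f = 0.02 → V = √(2·6.4e+05·0.214/(0.02·233·1110)) = 7.277 m/s; Re = ρVD/μ = 1.048e+05; f → 0.02362
  f = 0.02362 → V = 6.696 m/s; Re = 9.639e+04; f → 0.02376
Converged (Δf/f < 1%). With the final f = 0.02376: V = √(2·6.4e+05·0.214/(0.02376·233·1110)) = 6.677 m/s.

V ≈ 6.68 m/s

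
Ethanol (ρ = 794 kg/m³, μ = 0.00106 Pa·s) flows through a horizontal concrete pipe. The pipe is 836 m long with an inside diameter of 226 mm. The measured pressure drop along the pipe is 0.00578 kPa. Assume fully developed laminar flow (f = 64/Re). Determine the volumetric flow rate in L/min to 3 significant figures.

For laminar flow, f = 64/Re with Re = ρVD/μ, so Darcy-Weisbach reduces to ΔP = 32μLV/D². Solving for V: V = ΔP·D²/(32μL) = 5.78·(0.226)²/(32·0.00106·836) = 0.01041 m/s.
Check: Re = ρVD/μ = 794·0.01041·0.226/0.00106 = 1762 < 2300, so the laminar assumption holds.
Q = V·A = 0.01041·(π/4·0.226²) = 0.0004176 m³/s = 25.1 L/min.

Q ≈ 25.1 L/min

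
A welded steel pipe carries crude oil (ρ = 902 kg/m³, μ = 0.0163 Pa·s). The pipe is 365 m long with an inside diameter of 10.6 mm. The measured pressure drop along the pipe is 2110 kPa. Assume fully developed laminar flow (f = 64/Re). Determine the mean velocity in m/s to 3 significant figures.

For laminar flow, f = 64/Re with Re = ρVD/μ, so Darcy-Weisbach reduces to ΔP = 32μLV/D². Solving for V: V = ΔP·D²/(32μL) = 2.11e+06·(0.0106)²/(32·0.0163·365) = 1.245 m/s.
Check: Re = ρVD/μ = 902·1.245·0.0106/0.0163 = 730.4 < 2300, so the laminar assumption holds.

V ≈ 1.25 m/s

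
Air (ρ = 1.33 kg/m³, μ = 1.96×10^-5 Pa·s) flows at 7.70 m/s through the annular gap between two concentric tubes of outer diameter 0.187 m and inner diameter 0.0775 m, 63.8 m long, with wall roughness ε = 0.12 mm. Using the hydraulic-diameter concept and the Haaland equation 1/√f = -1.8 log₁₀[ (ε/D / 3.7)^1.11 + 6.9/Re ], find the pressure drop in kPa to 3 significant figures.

ΔP ≈ 0.542 kPa

Hydraulic diameter D_h = 4A/P = D_o - D_i = 0.187 - 0.0775 = 0.1095 m.
Re = ρVD_h/μ = 1.33·7.7·0.1095/1.96e-05 = 5.721e+04.
ε/D_h = 0.00012/0.1095 = 0.0011; Haaland gives 1/√f = -1.8 log₁₀[0.000121+0.000121] = 6.51, so f = 0.0236.
ΔP = f(L/D_h)(ρV²/2) = 0.0236·63.8/0.1095·39.43 = 542.1 Pa.
ΔP = 0.542 kPa.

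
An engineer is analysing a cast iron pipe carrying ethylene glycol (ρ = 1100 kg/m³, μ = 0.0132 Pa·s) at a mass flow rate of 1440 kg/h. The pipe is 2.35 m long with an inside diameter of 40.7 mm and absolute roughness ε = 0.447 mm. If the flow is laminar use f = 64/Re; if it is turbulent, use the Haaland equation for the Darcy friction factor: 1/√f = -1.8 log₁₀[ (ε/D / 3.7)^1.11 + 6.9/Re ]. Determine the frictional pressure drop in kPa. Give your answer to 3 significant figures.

ΔP ≈ 0.167 kPa

ṁ = 1440 kg/h = 1440/3600 = 0.4 kg/s.
A = πD²/4 = π(0.0407)²/4 = 0.001301 m²; mean velocity V = ṁ/(ρA) = 0.4/(1100 · 0.001301) = 0.2795 m/s.
Reynolds number Re = ρVD/μ = 1100 · 0.2795 · 0.0407 / 0.0132 = 948.
Re < 2300 → laminar flow, so f = 64/Re = 64/948 = 0.06751 (the turbulent correlation is not needed).
Darcy-Weisbach: ΔP = f(L/D)(ρV²/2) = 0.06751·(2.35/0.0407)·(1100·0.2795²/2) = 0.06751·57.74·42.97 = 167.5 Pa.
ΔP = 167.5 Pa = 0.167 kPa.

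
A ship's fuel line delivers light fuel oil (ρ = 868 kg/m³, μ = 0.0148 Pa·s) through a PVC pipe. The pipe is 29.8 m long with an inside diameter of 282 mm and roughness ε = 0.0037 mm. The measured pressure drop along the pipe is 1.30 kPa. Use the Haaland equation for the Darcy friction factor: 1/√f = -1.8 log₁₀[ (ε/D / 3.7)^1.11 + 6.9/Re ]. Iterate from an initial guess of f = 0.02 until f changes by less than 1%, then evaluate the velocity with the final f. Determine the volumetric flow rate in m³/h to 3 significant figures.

Q ≈ 231 m³/h

Rearranging Darcy-Weisbach: V = √(2·ΔP·D/(f·L·ρ)). With ε/D = 3.7e-06/0.282 = 1.31e-05, iterate starting from f = 0.02:
  f = 0.02 → V = √(2·1300·0.282/(0.02·29.8·868)) = 1.19 m/s; Re = ρVD/μ = 1.969e+04; f → 0.02587
  f = 0.02587 → V = 1.047 m/s; Re = 1.731e+04; f → 0.02672
  f = 0.02672 → V = 1.03 m/s; Re = 1.703e+04; f → 0.02683
Converged (Δf/f < 1%). With the final f = 0.02683: V = √(2·1300·0.282/(0.02683·29.8·868)) = 1.028 m/s.
Q = V·A = 1.028·(π/4·0.282²) = 0.06419 m³/s = 231 m³/h.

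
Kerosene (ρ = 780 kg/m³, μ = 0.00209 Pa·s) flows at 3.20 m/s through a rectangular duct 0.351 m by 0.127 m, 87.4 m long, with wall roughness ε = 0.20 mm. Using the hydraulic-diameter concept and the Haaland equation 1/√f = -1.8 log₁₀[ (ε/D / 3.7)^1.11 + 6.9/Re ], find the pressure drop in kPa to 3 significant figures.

Hydraulic diameter D_h = 4A/P = 4·(0.351·0.127)/(2·(0.351+0.127)) = 0.1783/0.956 = 0.1865 m.
Re = ρVD_h/μ = 780·3.2·0.1865/0.00209 = 2.227e+05.
ε/D_h = 0.0002/0.1865 = 0.00107; Haaland gives 1/√f = -1.8 log₁₀[0.000118+3.1e-05] = 6.887, so f = 0.02108.
ΔP = f(L/D_h)(ρV²/2) = 0.02108·87.4/0.1865·3994 = 3.946e+04 Pa.
ΔP = 39.5 kPa.

ΔP ≈ 39.5 kPa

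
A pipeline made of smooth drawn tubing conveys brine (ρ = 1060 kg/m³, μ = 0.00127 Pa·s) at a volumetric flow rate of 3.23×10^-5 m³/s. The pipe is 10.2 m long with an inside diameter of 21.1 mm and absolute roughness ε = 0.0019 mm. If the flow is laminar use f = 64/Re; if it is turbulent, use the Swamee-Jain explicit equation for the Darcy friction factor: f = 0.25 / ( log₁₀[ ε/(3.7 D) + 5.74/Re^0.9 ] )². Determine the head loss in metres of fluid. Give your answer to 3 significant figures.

h_f ≈ 0.00827 m

Cross-sectional area A = πD²/4 = π(0.0211)²/4 = 0.0003497 m²; mean velocity V = Q/A = 3.23e-05/0.0003497 = 0.09237 m/s.
Reynolds number Re = ρVD/μ = 1060 · 0.09237 · 0.0211 / 0.00127 = 1627.
Re < 2300 → laminar flow, so f = 64/Re = 64/1627 = 0.03934 (the turbulent correlation is not needed).
Darcy-Weisbach: ΔP = f(L/D)(ρV²/2) = 0.03934·(10.2/0.0211)·(1060·0.09237²/2) = 0.03934·483.4·4.522 = 86.01 Pa.
Head loss h_f = ΔP/(ρg) = 86.01/(1060·9.81) = 0.00827 m.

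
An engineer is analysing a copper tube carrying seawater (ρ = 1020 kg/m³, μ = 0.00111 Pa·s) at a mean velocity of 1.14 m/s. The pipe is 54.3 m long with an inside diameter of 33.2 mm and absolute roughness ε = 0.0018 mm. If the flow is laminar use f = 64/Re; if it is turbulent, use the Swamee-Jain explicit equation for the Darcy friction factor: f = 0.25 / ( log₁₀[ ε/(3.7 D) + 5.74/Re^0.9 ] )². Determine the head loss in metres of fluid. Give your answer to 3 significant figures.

Reynolds number Re = ρVD/μ = 1020 · 1.14 · 0.0332 / 0.00111 = 3.478e+04.
Re > 4000 → turbulent. Relative roughness ε/D = 1.8e-06/0.0332 = 5.42e-05. Swamee-Jain: f = 0.25/(log₁₀[5.42e-05/3.7 + 5.74/3.478e+04^0.9])² = 0.25/(log₁₀[1.47e-05 + 0.00047])² = 0.25/(-3.315)² = 0.02275.
Darcy-Weisbach: ΔP = f(L/D)(ρV²/2) = 0.02275·(54.3/0.0332)·(1020·1.14²/2) = 0.02275·1636·662.8 = 2.466e+04 Pa.
Head loss h_f = ΔP/(ρg) = 2.466e+04/(1020·9.81) = 2.46 m.

h_f ≈ 2.46 m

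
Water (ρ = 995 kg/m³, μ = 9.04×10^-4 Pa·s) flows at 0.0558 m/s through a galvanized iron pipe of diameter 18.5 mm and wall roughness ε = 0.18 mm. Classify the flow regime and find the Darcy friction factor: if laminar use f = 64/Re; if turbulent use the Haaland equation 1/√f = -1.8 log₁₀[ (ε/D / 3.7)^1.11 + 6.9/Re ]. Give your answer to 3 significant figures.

f ≈ 0.0563

Re = ρVD/μ = 995·0.0558·0.0185/0.000904 = 1136.
Re < 2300 → laminar, so f = 64/Re = 0.05633 (roughness is irrelevant in laminar flow).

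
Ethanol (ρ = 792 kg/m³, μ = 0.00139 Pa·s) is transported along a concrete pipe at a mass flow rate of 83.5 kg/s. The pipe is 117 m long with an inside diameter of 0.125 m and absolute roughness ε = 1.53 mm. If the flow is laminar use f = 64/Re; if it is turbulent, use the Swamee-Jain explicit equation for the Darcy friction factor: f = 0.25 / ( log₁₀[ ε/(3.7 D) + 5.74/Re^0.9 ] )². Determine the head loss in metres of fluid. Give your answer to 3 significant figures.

h_f ≈ 144 m

A = πD²/4 = π(0.125)²/4 = 0.01227 m²; mean velocity V = ṁ/(ρA) = 83.5/(792 · 0.01227) = 8.591 m/s.
Reynolds number Re = ρVD/μ = 792 · 8.591 · 0.125 / 0.00139 = 6.119e+05.
Re > 4000 → turbulent. Relative roughness ε/D = 0.00153/0.125 = 0.0122. Swamee-Jain: f = 0.25/(log₁₀[0.0122/3.7 + 5.74/6.119e+05^0.9])² = 0.25/(log₁₀[0.00331 + 3.56e-05])² = 0.25/(-2.476)² = 0.04079.
Darcy-Weisbach: ΔP = f(L/D)(ρV²/2) = 0.04079·(117/0.125)·(792·8.591²/2) = 0.04079·936·2.923e+04 = 1.116e+06 Pa.
Head loss h_f = ΔP/(ρg) = 1.116e+06/(792·9.81) = 144 m.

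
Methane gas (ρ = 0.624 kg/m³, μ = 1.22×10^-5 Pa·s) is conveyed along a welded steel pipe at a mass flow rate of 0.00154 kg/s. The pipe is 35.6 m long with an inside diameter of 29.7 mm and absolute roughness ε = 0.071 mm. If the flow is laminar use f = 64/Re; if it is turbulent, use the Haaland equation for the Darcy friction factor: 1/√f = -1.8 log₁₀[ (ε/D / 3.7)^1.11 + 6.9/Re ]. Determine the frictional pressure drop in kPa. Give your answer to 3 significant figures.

ΔP ≈ 0.186 kPa

A = πD²/4 = π(0.0297)²/4 = 0.0006928 m²; mean velocity V = ṁ/(ρA) = 0.00154/(0.624 · 0.0006928) = 3.562 m/s.
Reynolds number Re = ρVD/μ = 0.624 · 3.562 · 0.0297 / 1.22e-05 = 5411.
Re > 4000 → turbulent. Relative roughness ε/D = 7.1e-05/0.0297 = 0.00239. Haaland: 1/√f = -1.8 log₁₀[(0.00239/3.7)^1.11 + 6.9/5411] = -1.8 log₁₀[0.000288 + 0.00128] = 5.051, so f = 0.0392.
Darcy-Weisbach: ΔP = f(L/D)(ρV²/2) = 0.0392·(35.6/0.0297)·(0.624·3.562²/2) = 0.0392·1199·3.959 = 186 Pa.
ΔP = 186 Pa = 0.186 kPa.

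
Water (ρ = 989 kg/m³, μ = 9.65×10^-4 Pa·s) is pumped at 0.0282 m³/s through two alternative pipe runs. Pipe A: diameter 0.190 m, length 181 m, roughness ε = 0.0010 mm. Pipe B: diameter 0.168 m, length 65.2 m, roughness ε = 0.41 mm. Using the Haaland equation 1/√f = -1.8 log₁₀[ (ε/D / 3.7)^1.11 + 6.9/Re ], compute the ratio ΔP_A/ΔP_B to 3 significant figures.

Pipe A: V = Q/A = 0.0282/0.02835 = 0.9946 m/s; Re = 1.937e+05; ε/D = 5.26e-06; Haaland → f = 0.01563; ΔP_A = f(L/D)(ρV²/2) = 7282 Pa.
Pipe B: V = Q/A = 0.0282/0.02217 = 1.272 m/s; Re = 2.19e+05; ε/D = 0.00244; Haaland → f = 0.02539; ΔP_B = f(L/D)(ρV²/2) = 7886 Pa.
ΔP_A/ΔP_B = 7282/7886 = 0.923.

ΔP_A/ΔP_B ≈ 0.923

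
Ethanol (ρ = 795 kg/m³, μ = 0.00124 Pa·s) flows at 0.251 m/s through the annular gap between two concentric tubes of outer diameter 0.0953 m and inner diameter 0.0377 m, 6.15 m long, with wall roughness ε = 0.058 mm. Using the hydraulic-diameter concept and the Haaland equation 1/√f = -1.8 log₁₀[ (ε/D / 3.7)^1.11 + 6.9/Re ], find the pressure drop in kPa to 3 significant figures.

ΔP ≈ 0.0877 kPa

Hydraulic diameter D_h = 4A/P = D_o - D_i = 0.0953 - 0.0377 = 0.0576 m.
Re = ρVD_h/μ = 795·0.251·0.0576/0.00124 = 9269.
ε/D_h = 5.8e-05/0.0576 = 0.00101; Haaland gives 1/√f = -1.8 log₁₀[0.00011+0.000744] = 5.523, so f = 0.03279.
ΔP = f(L/D_h)(ρV²/2) = 0.03279·6.15/0.0576·25.04 = 87.67 Pa.
ΔP = 0.0877 kPa.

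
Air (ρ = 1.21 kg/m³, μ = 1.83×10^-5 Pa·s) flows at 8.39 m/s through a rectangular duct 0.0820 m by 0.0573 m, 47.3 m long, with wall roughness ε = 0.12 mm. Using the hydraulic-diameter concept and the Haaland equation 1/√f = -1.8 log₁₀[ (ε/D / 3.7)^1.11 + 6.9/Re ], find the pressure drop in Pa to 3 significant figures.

ΔP ≈ 794 Pa

Hydraulic diameter D_h = 4A/P = 4·(0.082·0.0573)/(2·(0.082+0.0573)) = 0.01879/0.2786 = 0.06746 m.
Re = ρVD_h/μ = 1.21·8.39·0.06746/1.83e-05 = 3.742e+04.
ε/D_h = 0.00012/0.06746 = 0.00178; Haaland gives 1/√f = -1.8 log₁₀[0.000207+0.000184] = 6.132, so f = 0.02659.
ΔP = f(L/D_h)(ρV²/2) = 0.02659·47.3/0.06746·42.59 = 794 Pa.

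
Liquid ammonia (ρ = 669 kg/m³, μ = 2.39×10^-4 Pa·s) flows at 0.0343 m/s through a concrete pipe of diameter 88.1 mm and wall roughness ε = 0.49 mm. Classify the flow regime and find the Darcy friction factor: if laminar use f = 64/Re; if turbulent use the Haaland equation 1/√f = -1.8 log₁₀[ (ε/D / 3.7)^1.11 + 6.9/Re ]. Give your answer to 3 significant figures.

f ≈ 0.0391

Re = ρVD/μ = 669·0.0343·0.0881/0.000239 = 8459.
Re > 4000 → turbulent. ε/D = 0.00049/0.0881 = 0.00556; Haaland: 1/√f = -1.8 log₁₀[0.000735 + 0.000816] = 5.057, so f = 0.03911.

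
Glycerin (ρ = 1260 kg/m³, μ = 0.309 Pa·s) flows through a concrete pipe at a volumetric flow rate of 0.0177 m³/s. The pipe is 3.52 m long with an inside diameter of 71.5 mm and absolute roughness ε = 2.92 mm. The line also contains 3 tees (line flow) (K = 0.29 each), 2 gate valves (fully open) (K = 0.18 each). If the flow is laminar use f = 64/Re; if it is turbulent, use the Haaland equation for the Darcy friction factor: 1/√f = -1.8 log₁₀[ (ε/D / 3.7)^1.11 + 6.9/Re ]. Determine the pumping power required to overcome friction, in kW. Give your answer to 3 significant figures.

P ≈ 0.798 kW

Cross-sectional area A = πD²/4 = π(0.0715)²/4 = 0.004015 m²; mean velocity V = Q/A = 0.0177/0.004015 = 4.408 m/s.
Reynolds number Re = ρVD/μ = 1260 · 4.408 · 0.0715 / 0.309 = 1285.
Re < 2300 → laminar flow, so f = 64/Re = 64/1285 = 0.0498 (the turbulent correlation is not needed).
Total minor-loss coefficient ΣK = 3·0.29 + 2·0.18 = 1.23.
ΔP = [f·L/D + ΣK]·(ρV²/2) = [0.0498·3.52/0.0715 + 1.23]·(1260·4.408²/2) = [2.451 + 1.23]·1.224e+04 = 4.507e+04 Pa.
Pumping power P = QΔP = 0.0177·4.507e+04 = 797.8 W = 0.798 kW.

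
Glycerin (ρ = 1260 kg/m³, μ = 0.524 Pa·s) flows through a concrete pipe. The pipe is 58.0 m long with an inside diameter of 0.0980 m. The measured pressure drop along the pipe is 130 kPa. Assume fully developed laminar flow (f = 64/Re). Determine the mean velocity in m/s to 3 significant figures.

V ≈ 1.28 m/s

For laminar flow, f = 64/Re with Re = ρVD/μ, so Darcy-Weisbach reduces to ΔP = 32μLV/D². Solving for V: V = ΔP·D²/(32μL) = 1.3e+05·(0.098)²/(32·0.524·58) = 1.284 m/s.
Check: Re = ρVD/μ = 1260·1.284·0.098/0.524 = 302.5 < 2300, so the laminar assumption holds.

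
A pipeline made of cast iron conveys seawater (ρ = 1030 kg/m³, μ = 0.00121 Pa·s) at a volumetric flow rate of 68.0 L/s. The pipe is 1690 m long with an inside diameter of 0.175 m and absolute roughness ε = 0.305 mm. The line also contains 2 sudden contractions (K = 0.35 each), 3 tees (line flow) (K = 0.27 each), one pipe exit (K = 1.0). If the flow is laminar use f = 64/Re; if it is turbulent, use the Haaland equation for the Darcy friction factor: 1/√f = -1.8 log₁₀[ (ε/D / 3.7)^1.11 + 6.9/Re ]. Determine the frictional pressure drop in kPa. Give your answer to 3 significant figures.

ΔP ≈ 927 kPa

Q = 68.0 L/s = 68.0/1000 = 0.068 m³/s.
Cross-sectional area A = πD²/4 = π(0.175)²/4 = 0.02405 m²; mean velocity V = Q/A = 0.068/0.02405 = 2.827 m/s.
Reynolds number Re = ρVD/μ = 1030 · 2.827 · 0.175 / 0.00121 = 4.211e+05.
Re > 4000 → turbulent. Relative roughness ε/D = 0.000305/0.175 = 0.00174. Haaland: 1/√f = -1.8 log₁₀[(0.00174/3.7)^1.11 + 6.9/4.211e+05] = -1.8 log₁₀[0.000203 + 1.64e-05] = 6.586, so f = 0.02305.
Total minor-loss coefficient ΣK = 2·0.35 + 3·0.27 + 1·1 = 2.51.
ΔP = [f·L/D + ΣK]·(ρV²/2) = [0.02305·1690/0.175 + 2.51]·(1030·2.827²/2) = [222.6 + 2.51]·4116 = 9.266e+05 Pa.
ΔP = 9.266e+05 Pa = 927 kPa.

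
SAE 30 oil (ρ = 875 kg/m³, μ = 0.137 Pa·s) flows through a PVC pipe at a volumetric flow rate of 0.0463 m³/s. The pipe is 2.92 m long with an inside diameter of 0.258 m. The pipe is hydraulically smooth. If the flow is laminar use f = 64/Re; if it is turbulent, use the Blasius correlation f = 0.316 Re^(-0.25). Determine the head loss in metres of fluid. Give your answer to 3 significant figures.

h_f ≈ 0.0198 m

Cross-sectional area A = πD²/4 = π(0.258)²/4 = 0.05228 m²; mean velocity V = Q/A = 0.0463/0.05228 = 0.8856 m/s.
Reynolds number Re = ρVD/μ = 875 · 0.8856 · 0.258 / 0.137 = 1459.
Re < 2300 → laminar flow, so f = 64/Re = 64/1459 = 0.04386 (the turbulent correlation is not needed).
Darcy-Weisbach: ΔP = f(L/D)(ρV²/2) = 0.04386·(2.92/0.258)·(875·0.8856²/2) = 0.04386·11.32·343.1 = 170.3 Pa.
Head loss h_f = ΔP/(ρg) = 170.3/(875·9.81) = 0.0198 m.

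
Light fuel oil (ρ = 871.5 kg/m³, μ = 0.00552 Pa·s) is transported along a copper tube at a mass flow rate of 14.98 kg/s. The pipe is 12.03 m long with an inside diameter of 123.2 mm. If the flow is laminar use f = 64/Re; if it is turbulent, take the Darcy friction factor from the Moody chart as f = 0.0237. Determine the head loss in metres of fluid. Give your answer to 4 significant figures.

h_f ≈ 0.2452 m

A = πD²/4 = π(0.1232)²/4 = 0.01192 m²; mean velocity V = ṁ/(ρA) = 14.98/(871.5 · 0.01192) = 1.442 m/s.
Reynolds number Re = ρVD/μ = 871.5 · 1.442 · 0.1232 / 0.00552 = 2.805e+04.
Re > 4000 → turbulent; use the Moody-chart value f = 0.0237.
Darcy-Weisbach: ΔP = f(L/D)(ρV²/2) = 0.0237·(12.03/0.1232)·(871.5·1.442²/2) = 0.0237·97.65·905.9 = 2097 Pa.
Head loss h_f = ΔP/(ρg) = 2097/(871.5·9.81) = 0.2452 m.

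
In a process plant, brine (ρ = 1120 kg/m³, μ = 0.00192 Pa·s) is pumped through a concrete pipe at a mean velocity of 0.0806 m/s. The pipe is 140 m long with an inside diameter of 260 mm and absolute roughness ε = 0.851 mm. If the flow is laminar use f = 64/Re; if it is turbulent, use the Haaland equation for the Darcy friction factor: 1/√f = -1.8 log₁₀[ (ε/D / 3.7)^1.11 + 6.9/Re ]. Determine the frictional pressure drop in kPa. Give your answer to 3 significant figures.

ΔP ≈ 0.0666 kPa

Reynolds number Re = ρVD/μ = 1120 · 0.0806 · 0.26 / 0.00192 = 1.222e+04.
Re > 4000 → turbulent. Relative roughness ε/D = 0.000851/0.26 = 0.00327. Haaland: 1/√f = -1.8 log₁₀[(0.00327/3.7)^1.11 + 6.9/1.222e+04] = -1.8 log₁₀[0.000408 + 0.000564] = 5.422, so f = 0.03402.
Darcy-Weisbach: ΔP = f(L/D)(ρV²/2) = 0.03402·(140/0.26)·(1120·0.0806²/2) = 0.03402·538.5·3.638 = 66.64 Pa.
ΔP = 66.64 Pa = 0.0666 kPa.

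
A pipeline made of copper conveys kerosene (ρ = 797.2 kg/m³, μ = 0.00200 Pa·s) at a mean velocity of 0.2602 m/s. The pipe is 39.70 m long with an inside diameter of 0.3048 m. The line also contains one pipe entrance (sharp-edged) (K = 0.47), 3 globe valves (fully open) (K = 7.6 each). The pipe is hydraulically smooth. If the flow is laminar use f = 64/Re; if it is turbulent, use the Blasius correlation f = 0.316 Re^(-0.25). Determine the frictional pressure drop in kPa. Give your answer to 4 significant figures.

ΔP ≈ 0.7113 kPa

Reynolds number Re = ρVD/μ = 797.2 · 0.2602 · 0.3048 / 0.002 = 3.161e+04.
Re > 4000 → turbulent. Smooth-pipe (Blasius): f = 0.316 Re^(-0.25) = 0.316/(3.161e+04)^0.25 = 0.0237.
Total minor-loss coefficient ΣK = 1·0.47 + 3·7.6 = 23.3.
ΔP = [f·L/D + ΣK]·(ρV²/2) = [0.0237·39.7/0.3048 + 23.3]·(797.2·0.2602²/2) = [3.087 + 23.3]·26.99 = 711.3 Pa.
ΔP = 711.3 Pa = 0.7113 kPa.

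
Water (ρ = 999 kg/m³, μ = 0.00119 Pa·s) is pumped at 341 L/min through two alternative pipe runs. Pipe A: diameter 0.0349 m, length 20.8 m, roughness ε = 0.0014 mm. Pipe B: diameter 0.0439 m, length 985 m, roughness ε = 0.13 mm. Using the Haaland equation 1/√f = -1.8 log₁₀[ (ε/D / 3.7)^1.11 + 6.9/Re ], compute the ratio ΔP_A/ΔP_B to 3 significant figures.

Pipe A: V = Q/A = 0.005683/0.0009566 = 5.941 m/s; Re = 1.741e+05; ε/D = 4.01e-05; Haaland → f = 0.01617; ΔP_A = f(L/D)(ρV²/2) = 1.699e+05 Pa.
Pipe B: V = Q/A = 0.005683/0.001514 = 3.755 m/s; Re = 1.384e+05; ε/D = 0.00296; Haaland → f = 0.02699; ΔP_B = f(L/D)(ρV²/2) = 4.264e+06 Pa.
ΔP_A/ΔP_B = 1.699e+05/4.264e+06 = 0.0398.

ΔP_A/ΔP_B ≈ 0.0398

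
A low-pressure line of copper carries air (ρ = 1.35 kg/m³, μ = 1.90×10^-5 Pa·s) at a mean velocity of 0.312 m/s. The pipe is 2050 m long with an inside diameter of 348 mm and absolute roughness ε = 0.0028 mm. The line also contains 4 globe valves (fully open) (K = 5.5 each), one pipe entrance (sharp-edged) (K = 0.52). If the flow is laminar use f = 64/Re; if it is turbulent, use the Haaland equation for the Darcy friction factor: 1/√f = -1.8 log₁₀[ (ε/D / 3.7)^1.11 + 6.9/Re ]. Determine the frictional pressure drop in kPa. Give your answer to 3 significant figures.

Reynolds number Re = ρVD/μ = 1.35 · 0.312 · 0.348 / 1.9e-05 = 7715.
Re > 4000 → turbulent. Relative roughness ε/D = 2.8e-06/0.348 = 8.05e-06. Haaland: 1/√f = -1.8 log₁₀[(8.05e-06/3.7)^1.11 + 6.9/7715] = -1.8 log₁₀[5.18e-07 + 0.000894] = 5.487, so f = 0.03322.
Total minor-loss coefficient ΣK = 4·5.5 + 1·0.52 = 22.5.
ΔP = [f·L/D + ΣK]·(ρV²/2) = [0.03322·2050/0.348 + 22.5]·(1.35·0.312²/2) = [195.7 + 22.5]·0.06571 = 14.34 Pa.
ΔP = 14.34 Pa = 0.0143 kPa.

ΔP ≈ 0.0143 kPa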